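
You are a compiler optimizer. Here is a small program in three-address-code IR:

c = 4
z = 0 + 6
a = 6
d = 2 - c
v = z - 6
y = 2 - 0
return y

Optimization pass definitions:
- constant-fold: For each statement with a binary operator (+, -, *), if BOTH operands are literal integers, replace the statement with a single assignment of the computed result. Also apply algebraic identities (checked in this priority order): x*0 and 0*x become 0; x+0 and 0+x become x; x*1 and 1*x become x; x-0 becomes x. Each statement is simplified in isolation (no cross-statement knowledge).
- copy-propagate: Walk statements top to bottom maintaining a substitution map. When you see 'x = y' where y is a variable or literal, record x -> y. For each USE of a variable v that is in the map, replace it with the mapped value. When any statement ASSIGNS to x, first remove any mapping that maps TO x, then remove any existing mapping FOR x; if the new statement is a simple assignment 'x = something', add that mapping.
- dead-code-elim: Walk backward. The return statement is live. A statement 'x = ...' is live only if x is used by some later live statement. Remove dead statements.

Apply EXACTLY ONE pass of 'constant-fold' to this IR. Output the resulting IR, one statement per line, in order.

Applying constant-fold statement-by-statement:
  [1] c = 4  (unchanged)
  [2] z = 0 + 6  -> z = 6
  [3] a = 6  (unchanged)
  [4] d = 2 - c  (unchanged)
  [5] v = z - 6  (unchanged)
  [6] y = 2 - 0  -> y = 2
  [7] return y  (unchanged)
Result (7 stmts):
  c = 4
  z = 6
  a = 6
  d = 2 - c
  v = z - 6
  y = 2
  return y

Answer: c = 4
z = 6
a = 6
d = 2 - c
v = z - 6
y = 2
return y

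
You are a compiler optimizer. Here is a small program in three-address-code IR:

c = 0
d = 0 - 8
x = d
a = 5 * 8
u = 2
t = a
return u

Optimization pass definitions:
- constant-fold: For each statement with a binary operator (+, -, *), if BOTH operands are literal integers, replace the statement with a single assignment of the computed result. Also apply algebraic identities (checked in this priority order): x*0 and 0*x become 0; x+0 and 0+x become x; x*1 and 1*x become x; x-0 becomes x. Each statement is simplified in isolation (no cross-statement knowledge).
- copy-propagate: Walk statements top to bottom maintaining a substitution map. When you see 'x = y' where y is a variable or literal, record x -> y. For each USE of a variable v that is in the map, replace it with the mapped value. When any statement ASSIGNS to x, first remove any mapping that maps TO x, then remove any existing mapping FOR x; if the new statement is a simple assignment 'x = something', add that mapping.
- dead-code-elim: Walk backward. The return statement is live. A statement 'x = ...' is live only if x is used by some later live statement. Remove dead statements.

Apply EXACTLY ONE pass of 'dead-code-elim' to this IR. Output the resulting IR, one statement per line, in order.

Answer: u = 2
return u

Derivation:
Applying dead-code-elim statement-by-statement:
  [7] return u  -> KEEP (return); live=['u']
  [6] t = a  -> DEAD (t not live)
  [5] u = 2  -> KEEP; live=[]
  [4] a = 5 * 8  -> DEAD (a not live)
  [3] x = d  -> DEAD (x not live)
  [2] d = 0 - 8  -> DEAD (d not live)
  [1] c = 0  -> DEAD (c not live)
Result (2 stmts):
  u = 2
  return u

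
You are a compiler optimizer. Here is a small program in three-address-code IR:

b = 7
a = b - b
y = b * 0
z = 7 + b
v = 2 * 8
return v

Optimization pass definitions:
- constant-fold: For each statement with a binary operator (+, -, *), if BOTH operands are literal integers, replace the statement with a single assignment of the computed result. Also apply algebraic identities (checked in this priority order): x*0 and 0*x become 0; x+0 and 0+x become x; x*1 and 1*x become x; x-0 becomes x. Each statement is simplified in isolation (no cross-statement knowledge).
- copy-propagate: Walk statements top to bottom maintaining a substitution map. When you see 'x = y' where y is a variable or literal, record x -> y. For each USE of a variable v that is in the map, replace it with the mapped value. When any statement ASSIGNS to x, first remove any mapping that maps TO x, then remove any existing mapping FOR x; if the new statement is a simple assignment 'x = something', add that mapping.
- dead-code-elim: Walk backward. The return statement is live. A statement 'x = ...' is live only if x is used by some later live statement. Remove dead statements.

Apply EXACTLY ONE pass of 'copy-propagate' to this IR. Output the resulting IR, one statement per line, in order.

Answer: b = 7
a = 7 - 7
y = 7 * 0
z = 7 + 7
v = 2 * 8
return v

Derivation:
Applying copy-propagate statement-by-statement:
  [1] b = 7  (unchanged)
  [2] a = b - b  -> a = 7 - 7
  [3] y = b * 0  -> y = 7 * 0
  [4] z = 7 + b  -> z = 7 + 7
  [5] v = 2 * 8  (unchanged)
  [6] return v  (unchanged)
Result (6 stmts):
  b = 7
  a = 7 - 7
  y = 7 * 0
  z = 7 + 7
  v = 2 * 8
  return v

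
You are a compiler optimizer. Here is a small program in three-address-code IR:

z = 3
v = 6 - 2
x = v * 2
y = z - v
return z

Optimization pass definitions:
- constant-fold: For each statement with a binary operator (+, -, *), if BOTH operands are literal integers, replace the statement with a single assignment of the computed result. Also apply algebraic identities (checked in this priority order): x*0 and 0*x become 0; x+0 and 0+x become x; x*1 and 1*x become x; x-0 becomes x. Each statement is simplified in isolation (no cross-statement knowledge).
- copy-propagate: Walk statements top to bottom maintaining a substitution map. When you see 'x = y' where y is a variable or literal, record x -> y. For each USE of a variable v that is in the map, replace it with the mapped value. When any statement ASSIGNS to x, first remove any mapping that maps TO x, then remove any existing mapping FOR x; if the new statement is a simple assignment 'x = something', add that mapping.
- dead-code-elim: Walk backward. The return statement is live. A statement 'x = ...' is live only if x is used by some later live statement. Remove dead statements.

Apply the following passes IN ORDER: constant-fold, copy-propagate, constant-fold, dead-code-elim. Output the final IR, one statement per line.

Answer: return 3

Derivation:
Initial IR:
  z = 3
  v = 6 - 2
  x = v * 2
  y = z - v
  return z
After constant-fold (5 stmts):
  z = 3
  v = 4
  x = v * 2
  y = z - v
  return z
After copy-propagate (5 stmts):
  z = 3
  v = 4
  x = 4 * 2
  y = 3 - 4
  return 3
After constant-fold (5 stmts):
  z = 3
  v = 4
  x = 8
  y = -1
  return 3
After dead-code-elim (1 stmts):
  return 3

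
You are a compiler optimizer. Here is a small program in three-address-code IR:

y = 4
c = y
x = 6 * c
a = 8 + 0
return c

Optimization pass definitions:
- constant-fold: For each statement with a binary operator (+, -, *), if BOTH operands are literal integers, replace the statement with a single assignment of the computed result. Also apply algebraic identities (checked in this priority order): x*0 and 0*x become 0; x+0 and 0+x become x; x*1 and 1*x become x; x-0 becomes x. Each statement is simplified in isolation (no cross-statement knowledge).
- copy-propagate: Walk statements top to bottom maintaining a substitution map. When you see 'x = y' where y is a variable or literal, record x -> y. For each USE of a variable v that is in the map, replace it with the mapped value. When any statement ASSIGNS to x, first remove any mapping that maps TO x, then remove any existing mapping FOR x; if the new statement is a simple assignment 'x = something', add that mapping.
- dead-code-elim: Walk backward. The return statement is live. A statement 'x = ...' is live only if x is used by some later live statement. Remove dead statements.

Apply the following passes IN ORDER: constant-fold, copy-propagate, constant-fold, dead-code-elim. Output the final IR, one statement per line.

Initial IR:
  y = 4
  c = y
  x = 6 * c
  a = 8 + 0
  return c
After constant-fold (5 stmts):
  y = 4
  c = y
  x = 6 * c
  a = 8
  return c
After copy-propagate (5 stmts):
  y = 4
  c = 4
  x = 6 * 4
  a = 8
  return 4
After constant-fold (5 stmts):
  y = 4
  c = 4
  x = 24
  a = 8
  return 4
After dead-code-elim (1 stmts):
  return 4

Answer: return 4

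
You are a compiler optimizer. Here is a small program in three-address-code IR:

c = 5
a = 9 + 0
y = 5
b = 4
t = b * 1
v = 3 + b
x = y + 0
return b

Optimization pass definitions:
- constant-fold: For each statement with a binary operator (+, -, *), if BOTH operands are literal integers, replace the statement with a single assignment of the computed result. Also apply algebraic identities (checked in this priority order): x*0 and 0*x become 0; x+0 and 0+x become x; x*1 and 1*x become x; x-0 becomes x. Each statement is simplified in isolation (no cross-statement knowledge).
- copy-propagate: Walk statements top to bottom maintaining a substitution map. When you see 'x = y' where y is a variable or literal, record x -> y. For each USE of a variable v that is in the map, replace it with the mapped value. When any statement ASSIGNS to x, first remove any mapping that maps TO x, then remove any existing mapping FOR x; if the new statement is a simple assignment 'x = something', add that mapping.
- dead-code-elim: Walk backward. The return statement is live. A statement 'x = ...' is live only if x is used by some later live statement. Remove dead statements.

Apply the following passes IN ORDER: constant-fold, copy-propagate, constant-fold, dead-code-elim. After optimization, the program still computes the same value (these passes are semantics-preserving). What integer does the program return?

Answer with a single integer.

Answer: 4

Derivation:
Initial IR:
  c = 5
  a = 9 + 0
  y = 5
  b = 4
  t = b * 1
  v = 3 + b
  x = y + 0
  return b
After constant-fold (8 stmts):
  c = 5
  a = 9
  y = 5
  b = 4
  t = b
  v = 3 + b
  x = y
  return b
After copy-propagate (8 stmts):
  c = 5
  a = 9
  y = 5
  b = 4
  t = 4
  v = 3 + 4
  x = 5
  return 4
After constant-fold (8 stmts):
  c = 5
  a = 9
  y = 5
  b = 4
  t = 4
  v = 7
  x = 5
  return 4
After dead-code-elim (1 stmts):
  return 4
Evaluate:
  c = 5  =>  c = 5
  a = 9 + 0  =>  a = 9
  y = 5  =>  y = 5
  b = 4  =>  b = 4
  t = b * 1  =>  t = 4
  v = 3 + b  =>  v = 7
  x = y + 0  =>  x = 5
  return b = 4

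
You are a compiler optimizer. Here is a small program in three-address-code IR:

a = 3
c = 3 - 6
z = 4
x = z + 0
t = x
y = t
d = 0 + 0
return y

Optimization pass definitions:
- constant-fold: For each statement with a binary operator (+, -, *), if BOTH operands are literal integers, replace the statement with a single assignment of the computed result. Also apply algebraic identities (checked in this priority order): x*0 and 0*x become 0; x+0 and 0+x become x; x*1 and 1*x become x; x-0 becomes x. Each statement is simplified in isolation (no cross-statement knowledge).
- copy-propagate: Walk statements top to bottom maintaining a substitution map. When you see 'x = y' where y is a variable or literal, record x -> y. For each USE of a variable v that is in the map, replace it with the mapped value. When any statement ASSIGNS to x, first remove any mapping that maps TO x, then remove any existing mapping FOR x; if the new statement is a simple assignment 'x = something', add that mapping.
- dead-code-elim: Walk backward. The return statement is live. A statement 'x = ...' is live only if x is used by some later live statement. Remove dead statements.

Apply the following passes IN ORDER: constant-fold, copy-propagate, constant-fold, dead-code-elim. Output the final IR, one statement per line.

Answer: return 4

Derivation:
Initial IR:
  a = 3
  c = 3 - 6
  z = 4
  x = z + 0
  t = x
  y = t
  d = 0 + 0
  return y
After constant-fold (8 stmts):
  a = 3
  c = -3
  z = 4
  x = z
  t = x
  y = t
  d = 0
  return y
After copy-propagate (8 stmts):
  a = 3
  c = -3
  z = 4
  x = 4
  t = 4
  y = 4
  d = 0
  return 4
After constant-fold (8 stmts):
  a = 3
  c = -3
  z = 4
  x = 4
  t = 4
  y = 4
  d = 0
  return 4
After dead-code-elim (1 stmts):
  return 4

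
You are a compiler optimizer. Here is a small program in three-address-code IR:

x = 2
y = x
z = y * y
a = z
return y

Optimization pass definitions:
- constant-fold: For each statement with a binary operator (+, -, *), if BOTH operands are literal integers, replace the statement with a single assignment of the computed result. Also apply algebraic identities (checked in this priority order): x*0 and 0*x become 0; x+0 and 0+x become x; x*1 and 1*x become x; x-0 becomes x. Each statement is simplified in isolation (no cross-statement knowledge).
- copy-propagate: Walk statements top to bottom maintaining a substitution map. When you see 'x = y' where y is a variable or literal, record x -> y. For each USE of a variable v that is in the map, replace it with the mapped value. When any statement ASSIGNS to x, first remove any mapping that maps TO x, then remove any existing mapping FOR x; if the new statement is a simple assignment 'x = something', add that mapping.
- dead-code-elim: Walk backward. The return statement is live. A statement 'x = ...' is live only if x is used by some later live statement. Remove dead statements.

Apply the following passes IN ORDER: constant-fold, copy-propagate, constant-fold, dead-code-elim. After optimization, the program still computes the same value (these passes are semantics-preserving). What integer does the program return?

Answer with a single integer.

Initial IR:
  x = 2
  y = x
  z = y * y
  a = z
  return y
After constant-fold (5 stmts):
  x = 2
  y = x
  z = y * y
  a = z
  return y
After copy-propagate (5 stmts):
  x = 2
  y = 2
  z = 2 * 2
  a = z
  return 2
After constant-fold (5 stmts):
  x = 2
  y = 2
  z = 4
  a = z
  return 2
After dead-code-elim (1 stmts):
  return 2
Evaluate:
  x = 2  =>  x = 2
  y = x  =>  y = 2
  z = y * y  =>  z = 4
  a = z  =>  a = 4
  return y = 2

Answer: 2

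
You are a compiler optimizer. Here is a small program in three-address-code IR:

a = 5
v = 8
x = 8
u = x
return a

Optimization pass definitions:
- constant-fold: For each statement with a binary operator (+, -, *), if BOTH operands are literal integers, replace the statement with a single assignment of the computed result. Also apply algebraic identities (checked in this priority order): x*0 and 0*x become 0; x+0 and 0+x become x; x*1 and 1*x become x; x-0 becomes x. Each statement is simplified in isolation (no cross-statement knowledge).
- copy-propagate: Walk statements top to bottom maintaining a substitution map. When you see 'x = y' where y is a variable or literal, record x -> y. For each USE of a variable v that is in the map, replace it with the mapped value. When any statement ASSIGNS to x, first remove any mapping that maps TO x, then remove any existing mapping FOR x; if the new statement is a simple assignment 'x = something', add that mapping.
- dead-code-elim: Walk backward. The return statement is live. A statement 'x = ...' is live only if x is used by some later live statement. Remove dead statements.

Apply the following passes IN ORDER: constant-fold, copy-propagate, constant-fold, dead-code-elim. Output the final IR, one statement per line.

Initial IR:
  a = 5
  v = 8
  x = 8
  u = x
  return a
After constant-fold (5 stmts):
  a = 5
  v = 8
  x = 8
  u = x
  return a
After copy-propagate (5 stmts):
  a = 5
  v = 8
  x = 8
  u = 8
  return 5
After constant-fold (5 stmts):
  a = 5
  v = 8
  x = 8
  u = 8
  return 5
After dead-code-elim (1 stmts):
  return 5

Answer: return 5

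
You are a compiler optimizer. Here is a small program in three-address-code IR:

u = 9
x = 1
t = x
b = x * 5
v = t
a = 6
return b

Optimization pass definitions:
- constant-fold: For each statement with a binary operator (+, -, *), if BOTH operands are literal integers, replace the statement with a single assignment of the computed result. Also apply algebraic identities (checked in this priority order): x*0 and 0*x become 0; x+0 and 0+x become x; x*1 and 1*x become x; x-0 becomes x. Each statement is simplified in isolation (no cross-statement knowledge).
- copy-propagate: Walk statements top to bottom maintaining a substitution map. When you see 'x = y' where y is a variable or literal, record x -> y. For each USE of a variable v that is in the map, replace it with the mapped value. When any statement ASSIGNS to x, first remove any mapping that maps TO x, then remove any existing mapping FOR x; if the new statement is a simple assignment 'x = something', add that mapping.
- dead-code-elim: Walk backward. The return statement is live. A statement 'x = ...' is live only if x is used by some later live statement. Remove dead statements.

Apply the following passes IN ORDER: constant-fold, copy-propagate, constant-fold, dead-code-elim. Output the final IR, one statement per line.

Initial IR:
  u = 9
  x = 1
  t = x
  b = x * 5
  v = t
  a = 6
  return b
After constant-fold (7 stmts):
  u = 9
  x = 1
  t = x
  b = x * 5
  v = t
  a = 6
  return b
After copy-propagate (7 stmts):
  u = 9
  x = 1
  t = 1
  b = 1 * 5
  v = 1
  a = 6
  return b
After constant-fold (7 stmts):
  u = 9
  x = 1
  t = 1
  b = 5
  v = 1
  a = 6
  return b
After dead-code-elim (2 stmts):
  b = 5
  return b

Answer: b = 5
return b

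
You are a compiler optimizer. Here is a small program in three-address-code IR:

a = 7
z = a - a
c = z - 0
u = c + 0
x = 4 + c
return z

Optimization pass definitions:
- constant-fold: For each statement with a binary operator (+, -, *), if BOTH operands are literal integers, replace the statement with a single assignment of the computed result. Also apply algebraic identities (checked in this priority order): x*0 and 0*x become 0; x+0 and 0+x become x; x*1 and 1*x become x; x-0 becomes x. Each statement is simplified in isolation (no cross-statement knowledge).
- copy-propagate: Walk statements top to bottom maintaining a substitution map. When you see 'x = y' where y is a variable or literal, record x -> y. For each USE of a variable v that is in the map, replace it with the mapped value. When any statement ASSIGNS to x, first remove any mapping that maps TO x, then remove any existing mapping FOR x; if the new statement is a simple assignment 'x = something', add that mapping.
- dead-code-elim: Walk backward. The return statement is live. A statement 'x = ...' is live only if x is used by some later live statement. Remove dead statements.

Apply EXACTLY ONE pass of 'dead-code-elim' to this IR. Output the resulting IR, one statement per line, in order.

Answer: a = 7
z = a - a
return z

Derivation:
Applying dead-code-elim statement-by-statement:
  [6] return z  -> KEEP (return); live=['z']
  [5] x = 4 + c  -> DEAD (x not live)
  [4] u = c + 0  -> DEAD (u not live)
  [3] c = z - 0  -> DEAD (c not live)
  [2] z = a - a  -> KEEP; live=['a']
  [1] a = 7  -> KEEP; live=[]
Result (3 stmts):
  a = 7
  z = a - a
  return z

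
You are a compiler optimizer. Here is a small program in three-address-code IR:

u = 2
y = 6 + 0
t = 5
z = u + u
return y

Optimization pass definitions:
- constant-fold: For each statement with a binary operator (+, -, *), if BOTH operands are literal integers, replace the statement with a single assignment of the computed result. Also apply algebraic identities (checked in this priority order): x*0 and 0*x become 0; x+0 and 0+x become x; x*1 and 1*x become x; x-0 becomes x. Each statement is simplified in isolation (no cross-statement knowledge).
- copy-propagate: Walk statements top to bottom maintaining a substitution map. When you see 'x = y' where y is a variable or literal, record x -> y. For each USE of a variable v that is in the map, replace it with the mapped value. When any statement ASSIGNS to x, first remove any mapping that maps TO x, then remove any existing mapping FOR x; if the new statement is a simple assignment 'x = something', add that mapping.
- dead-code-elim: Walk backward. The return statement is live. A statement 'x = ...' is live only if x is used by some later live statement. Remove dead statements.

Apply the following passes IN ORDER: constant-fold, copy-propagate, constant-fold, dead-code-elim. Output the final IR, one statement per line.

Initial IR:
  u = 2
  y = 6 + 0
  t = 5
  z = u + u
  return y
After constant-fold (5 stmts):
  u = 2
  y = 6
  t = 5
  z = u + u
  return y
After copy-propagate (5 stmts):
  u = 2
  y = 6
  t = 5
  z = 2 + 2
  return 6
After constant-fold (5 stmts):
  u = 2
  y = 6
  t = 5
  z = 4
  return 6
After dead-code-elim (1 stmts):
  return 6

Answer: return 6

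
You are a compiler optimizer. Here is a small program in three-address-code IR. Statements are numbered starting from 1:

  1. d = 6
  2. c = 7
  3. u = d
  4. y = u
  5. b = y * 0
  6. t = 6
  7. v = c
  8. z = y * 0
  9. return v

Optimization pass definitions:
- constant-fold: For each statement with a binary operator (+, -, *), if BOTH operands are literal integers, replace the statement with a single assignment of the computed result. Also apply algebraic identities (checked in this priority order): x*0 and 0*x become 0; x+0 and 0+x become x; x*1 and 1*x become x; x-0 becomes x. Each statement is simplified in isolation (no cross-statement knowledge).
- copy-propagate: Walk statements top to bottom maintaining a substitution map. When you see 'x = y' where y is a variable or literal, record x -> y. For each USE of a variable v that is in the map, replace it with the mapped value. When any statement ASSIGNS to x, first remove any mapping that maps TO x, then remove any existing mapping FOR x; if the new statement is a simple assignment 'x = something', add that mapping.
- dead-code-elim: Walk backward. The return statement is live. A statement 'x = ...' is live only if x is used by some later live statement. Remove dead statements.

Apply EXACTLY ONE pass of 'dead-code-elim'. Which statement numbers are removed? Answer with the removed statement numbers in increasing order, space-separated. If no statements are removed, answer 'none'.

Answer: 1 3 4 5 6 8

Derivation:
Backward liveness scan:
Stmt 1 'd = 6': DEAD (d not in live set [])
Stmt 2 'c = 7': KEEP (c is live); live-in = []
Stmt 3 'u = d': DEAD (u not in live set ['c'])
Stmt 4 'y = u': DEAD (y not in live set ['c'])
Stmt 5 'b = y * 0': DEAD (b not in live set ['c'])
Stmt 6 't = 6': DEAD (t not in live set ['c'])
Stmt 7 'v = c': KEEP (v is live); live-in = ['c']
Stmt 8 'z = y * 0': DEAD (z not in live set ['v'])
Stmt 9 'return v': KEEP (return); live-in = ['v']
Removed statement numbers: [1, 3, 4, 5, 6, 8]
Surviving IR:
  c = 7
  v = c
  return v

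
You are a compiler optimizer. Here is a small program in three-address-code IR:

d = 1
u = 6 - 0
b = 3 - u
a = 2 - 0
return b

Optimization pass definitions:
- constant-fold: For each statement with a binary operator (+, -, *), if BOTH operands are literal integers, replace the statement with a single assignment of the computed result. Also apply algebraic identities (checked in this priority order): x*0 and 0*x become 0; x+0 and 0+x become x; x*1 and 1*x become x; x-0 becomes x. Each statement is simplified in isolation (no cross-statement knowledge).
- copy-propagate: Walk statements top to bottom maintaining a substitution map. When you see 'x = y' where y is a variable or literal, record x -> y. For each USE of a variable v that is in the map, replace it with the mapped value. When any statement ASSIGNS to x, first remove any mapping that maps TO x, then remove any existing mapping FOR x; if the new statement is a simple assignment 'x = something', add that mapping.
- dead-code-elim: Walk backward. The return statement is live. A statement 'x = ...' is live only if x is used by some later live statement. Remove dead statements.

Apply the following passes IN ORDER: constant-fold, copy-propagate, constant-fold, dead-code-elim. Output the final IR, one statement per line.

Initial IR:
  d = 1
  u = 6 - 0
  b = 3 - u
  a = 2 - 0
  return b
After constant-fold (5 stmts):
  d = 1
  u = 6
  b = 3 - u
  a = 2
  return b
After copy-propagate (5 stmts):
  d = 1
  u = 6
  b = 3 - 6
  a = 2
  return b
After constant-fold (5 stmts):
  d = 1
  u = 6
  b = -3
  a = 2
  return b
After dead-code-elim (2 stmts):
  b = -3
  return b

Answer: b = -3
return b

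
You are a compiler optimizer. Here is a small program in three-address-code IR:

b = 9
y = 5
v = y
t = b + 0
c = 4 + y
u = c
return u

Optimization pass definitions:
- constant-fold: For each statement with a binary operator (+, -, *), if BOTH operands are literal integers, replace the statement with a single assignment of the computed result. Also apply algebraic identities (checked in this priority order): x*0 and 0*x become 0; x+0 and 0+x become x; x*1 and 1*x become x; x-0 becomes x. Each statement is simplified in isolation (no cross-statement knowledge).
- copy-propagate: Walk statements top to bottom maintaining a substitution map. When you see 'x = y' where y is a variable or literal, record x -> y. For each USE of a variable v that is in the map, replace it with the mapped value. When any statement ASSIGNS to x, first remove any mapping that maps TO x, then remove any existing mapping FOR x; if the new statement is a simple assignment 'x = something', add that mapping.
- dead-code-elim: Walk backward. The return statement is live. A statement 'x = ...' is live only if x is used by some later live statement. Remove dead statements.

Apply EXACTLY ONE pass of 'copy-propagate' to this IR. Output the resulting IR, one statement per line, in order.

Applying copy-propagate statement-by-statement:
  [1] b = 9  (unchanged)
  [2] y = 5  (unchanged)
  [3] v = y  -> v = 5
  [4] t = b + 0  -> t = 9 + 0
  [5] c = 4 + y  -> c = 4 + 5
  [6] u = c  (unchanged)
  [7] return u  -> return c
Result (7 stmts):
  b = 9
  y = 5
  v = 5
  t = 9 + 0
  c = 4 + 5
  u = c
  return c

Answer: b = 9
y = 5
v = 5
t = 9 + 0
c = 4 + 5
u = c
return c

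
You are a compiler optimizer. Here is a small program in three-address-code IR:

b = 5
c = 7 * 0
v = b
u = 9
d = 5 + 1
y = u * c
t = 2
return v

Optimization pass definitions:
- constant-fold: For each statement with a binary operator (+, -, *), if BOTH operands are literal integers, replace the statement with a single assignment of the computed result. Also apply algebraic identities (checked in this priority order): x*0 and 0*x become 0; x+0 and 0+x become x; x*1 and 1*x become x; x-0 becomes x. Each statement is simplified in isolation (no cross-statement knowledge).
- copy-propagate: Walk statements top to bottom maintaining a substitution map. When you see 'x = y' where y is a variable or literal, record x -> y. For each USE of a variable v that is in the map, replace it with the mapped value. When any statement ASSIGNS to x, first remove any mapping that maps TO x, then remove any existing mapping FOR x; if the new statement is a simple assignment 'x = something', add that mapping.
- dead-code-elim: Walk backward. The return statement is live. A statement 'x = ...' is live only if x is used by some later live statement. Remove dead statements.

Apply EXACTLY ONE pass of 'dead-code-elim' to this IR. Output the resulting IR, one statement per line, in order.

Answer: b = 5
v = b
return v

Derivation:
Applying dead-code-elim statement-by-statement:
  [8] return v  -> KEEP (return); live=['v']
  [7] t = 2  -> DEAD (t not live)
  [6] y = u * c  -> DEAD (y not live)
  [5] d = 5 + 1  -> DEAD (d not live)
  [4] u = 9  -> DEAD (u not live)
  [3] v = b  -> KEEP; live=['b']
  [2] c = 7 * 0  -> DEAD (c not live)
  [1] b = 5  -> KEEP; live=[]
Result (3 stmts):
  b = 5
  v = b
  return v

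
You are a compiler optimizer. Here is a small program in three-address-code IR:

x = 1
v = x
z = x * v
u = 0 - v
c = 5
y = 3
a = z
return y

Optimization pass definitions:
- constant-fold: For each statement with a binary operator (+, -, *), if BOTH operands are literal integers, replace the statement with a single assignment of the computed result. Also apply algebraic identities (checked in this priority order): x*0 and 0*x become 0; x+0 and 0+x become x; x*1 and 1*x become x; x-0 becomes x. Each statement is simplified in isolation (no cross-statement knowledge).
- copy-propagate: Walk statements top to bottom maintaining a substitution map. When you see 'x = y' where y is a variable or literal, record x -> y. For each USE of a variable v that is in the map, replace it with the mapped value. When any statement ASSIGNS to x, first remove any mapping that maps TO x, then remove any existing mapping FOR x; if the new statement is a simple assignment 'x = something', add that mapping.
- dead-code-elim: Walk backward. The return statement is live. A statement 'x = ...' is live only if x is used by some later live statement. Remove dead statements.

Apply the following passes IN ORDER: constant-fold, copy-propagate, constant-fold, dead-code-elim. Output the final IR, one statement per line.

Answer: return 3

Derivation:
Initial IR:
  x = 1
  v = x
  z = x * v
  u = 0 - v
  c = 5
  y = 3
  a = z
  return y
After constant-fold (8 stmts):
  x = 1
  v = x
  z = x * v
  u = 0 - v
  c = 5
  y = 3
  a = z
  return y
After copy-propagate (8 stmts):
  x = 1
  v = 1
  z = 1 * 1
  u = 0 - 1
  c = 5
  y = 3
  a = z
  return 3
After constant-fold (8 stmts):
  x = 1
  v = 1
  z = 1
  u = -1
  c = 5
  y = 3
  a = z
  return 3
After dead-code-elim (1 stmts):
  return 3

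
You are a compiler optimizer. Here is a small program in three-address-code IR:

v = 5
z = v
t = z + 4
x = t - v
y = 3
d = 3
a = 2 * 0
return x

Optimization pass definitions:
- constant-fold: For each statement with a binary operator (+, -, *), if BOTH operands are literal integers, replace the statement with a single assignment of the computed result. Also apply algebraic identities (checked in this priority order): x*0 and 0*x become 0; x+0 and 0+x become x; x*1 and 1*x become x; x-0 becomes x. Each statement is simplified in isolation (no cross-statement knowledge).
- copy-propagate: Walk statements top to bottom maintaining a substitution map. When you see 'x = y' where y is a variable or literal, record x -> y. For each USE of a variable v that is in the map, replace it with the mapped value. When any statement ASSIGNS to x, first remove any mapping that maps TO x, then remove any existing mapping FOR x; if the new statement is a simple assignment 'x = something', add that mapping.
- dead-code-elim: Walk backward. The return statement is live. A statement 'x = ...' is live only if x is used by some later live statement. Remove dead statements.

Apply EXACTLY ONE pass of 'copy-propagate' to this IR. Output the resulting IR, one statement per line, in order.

Answer: v = 5
z = 5
t = 5 + 4
x = t - 5
y = 3
d = 3
a = 2 * 0
return x

Derivation:
Applying copy-propagate statement-by-statement:
  [1] v = 5  (unchanged)
  [2] z = v  -> z = 5
  [3] t = z + 4  -> t = 5 + 4
  [4] x = t - v  -> x = t - 5
  [5] y = 3  (unchanged)
  [6] d = 3  (unchanged)
  [7] a = 2 * 0  (unchanged)
  [8] return x  (unchanged)
Result (8 stmts):
  v = 5
  z = 5
  t = 5 + 4
  x = t - 5
  y = 3
  d = 3
  a = 2 * 0
  return x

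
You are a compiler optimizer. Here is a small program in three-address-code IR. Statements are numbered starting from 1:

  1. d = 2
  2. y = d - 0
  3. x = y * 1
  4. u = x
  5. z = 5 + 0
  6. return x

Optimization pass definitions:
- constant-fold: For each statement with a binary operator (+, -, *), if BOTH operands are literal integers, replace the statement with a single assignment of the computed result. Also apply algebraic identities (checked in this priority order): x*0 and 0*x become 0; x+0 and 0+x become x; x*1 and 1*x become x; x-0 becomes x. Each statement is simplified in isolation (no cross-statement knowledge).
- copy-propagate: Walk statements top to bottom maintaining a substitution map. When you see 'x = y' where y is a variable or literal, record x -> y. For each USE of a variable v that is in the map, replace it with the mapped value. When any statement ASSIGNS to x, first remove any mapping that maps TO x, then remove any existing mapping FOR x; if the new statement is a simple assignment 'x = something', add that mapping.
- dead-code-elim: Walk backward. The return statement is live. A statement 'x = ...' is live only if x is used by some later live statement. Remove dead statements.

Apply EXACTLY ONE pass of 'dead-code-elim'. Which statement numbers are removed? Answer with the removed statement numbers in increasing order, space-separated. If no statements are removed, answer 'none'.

Answer: 4 5

Derivation:
Backward liveness scan:
Stmt 1 'd = 2': KEEP (d is live); live-in = []
Stmt 2 'y = d - 0': KEEP (y is live); live-in = ['d']
Stmt 3 'x = y * 1': KEEP (x is live); live-in = ['y']
Stmt 4 'u = x': DEAD (u not in live set ['x'])
Stmt 5 'z = 5 + 0': DEAD (z not in live set ['x'])
Stmt 6 'return x': KEEP (return); live-in = ['x']
Removed statement numbers: [4, 5]
Surviving IR:
  d = 2
  y = d - 0
  x = y * 1
  return x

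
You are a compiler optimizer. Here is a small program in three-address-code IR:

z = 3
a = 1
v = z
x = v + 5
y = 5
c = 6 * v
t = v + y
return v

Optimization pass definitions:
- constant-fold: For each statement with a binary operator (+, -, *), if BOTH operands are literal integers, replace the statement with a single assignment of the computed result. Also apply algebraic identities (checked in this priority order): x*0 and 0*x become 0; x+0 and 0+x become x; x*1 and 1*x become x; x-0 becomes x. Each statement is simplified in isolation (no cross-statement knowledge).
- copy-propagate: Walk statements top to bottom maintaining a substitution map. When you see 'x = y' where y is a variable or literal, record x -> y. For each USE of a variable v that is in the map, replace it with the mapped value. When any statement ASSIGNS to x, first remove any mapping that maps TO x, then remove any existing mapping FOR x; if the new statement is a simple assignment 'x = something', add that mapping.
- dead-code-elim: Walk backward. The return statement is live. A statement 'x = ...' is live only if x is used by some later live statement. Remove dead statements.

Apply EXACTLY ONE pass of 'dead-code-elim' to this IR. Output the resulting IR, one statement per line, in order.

Answer: z = 3
v = z
return v

Derivation:
Applying dead-code-elim statement-by-statement:
  [8] return v  -> KEEP (return); live=['v']
  [7] t = v + y  -> DEAD (t not live)
  [6] c = 6 * v  -> DEAD (c not live)
  [5] y = 5  -> DEAD (y not live)
  [4] x = v + 5  -> DEAD (x not live)
  [3] v = z  -> KEEP; live=['z']
  [2] a = 1  -> DEAD (a not live)
  [1] z = 3  -> KEEP; live=[]
Result (3 stmts):
  z = 3
  v = z
  return v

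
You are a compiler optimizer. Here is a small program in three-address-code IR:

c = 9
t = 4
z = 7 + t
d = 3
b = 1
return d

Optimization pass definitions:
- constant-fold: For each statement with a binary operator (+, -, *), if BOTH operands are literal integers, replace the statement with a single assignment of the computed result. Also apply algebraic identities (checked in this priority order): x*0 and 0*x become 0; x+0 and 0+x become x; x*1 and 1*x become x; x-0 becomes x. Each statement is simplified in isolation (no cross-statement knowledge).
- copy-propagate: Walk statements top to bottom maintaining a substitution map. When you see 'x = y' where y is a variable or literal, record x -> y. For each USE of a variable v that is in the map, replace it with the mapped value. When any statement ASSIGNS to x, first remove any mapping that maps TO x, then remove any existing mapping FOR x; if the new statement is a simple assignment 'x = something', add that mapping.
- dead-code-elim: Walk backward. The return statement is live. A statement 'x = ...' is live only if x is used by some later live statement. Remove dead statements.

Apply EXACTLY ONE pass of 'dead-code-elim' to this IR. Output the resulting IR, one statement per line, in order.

Answer: d = 3
return d

Derivation:
Applying dead-code-elim statement-by-statement:
  [6] return d  -> KEEP (return); live=['d']
  [5] b = 1  -> DEAD (b not live)
  [4] d = 3  -> KEEP; live=[]
  [3] z = 7 + t  -> DEAD (z not live)
  [2] t = 4  -> DEAD (t not live)
  [1] c = 9  -> DEAD (c not live)
Result (2 stmts):
  d = 3
  return d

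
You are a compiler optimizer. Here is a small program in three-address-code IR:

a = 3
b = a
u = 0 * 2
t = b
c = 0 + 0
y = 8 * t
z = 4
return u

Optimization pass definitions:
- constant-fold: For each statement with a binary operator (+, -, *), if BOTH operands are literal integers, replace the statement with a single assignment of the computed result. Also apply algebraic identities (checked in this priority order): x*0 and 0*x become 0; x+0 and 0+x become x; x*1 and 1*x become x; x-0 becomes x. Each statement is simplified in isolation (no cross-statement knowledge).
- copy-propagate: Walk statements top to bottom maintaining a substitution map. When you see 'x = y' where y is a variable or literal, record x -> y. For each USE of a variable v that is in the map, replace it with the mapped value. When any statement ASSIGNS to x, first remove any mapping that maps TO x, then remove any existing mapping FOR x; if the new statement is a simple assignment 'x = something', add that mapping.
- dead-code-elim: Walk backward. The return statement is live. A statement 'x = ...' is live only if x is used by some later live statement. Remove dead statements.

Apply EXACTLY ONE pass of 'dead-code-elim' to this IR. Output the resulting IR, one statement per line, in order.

Applying dead-code-elim statement-by-statement:
  [8] return u  -> KEEP (return); live=['u']
  [7] z = 4  -> DEAD (z not live)
  [6] y = 8 * t  -> DEAD (y not live)
  [5] c = 0 + 0  -> DEAD (c not live)
  [4] t = b  -> DEAD (t not live)
  [3] u = 0 * 2  -> KEEP; live=[]
  [2] b = a  -> DEAD (b not live)
  [1] a = 3  -> DEAD (a not live)
Result (2 stmts):
  u = 0 * 2
  return u

Answer: u = 0 * 2
return u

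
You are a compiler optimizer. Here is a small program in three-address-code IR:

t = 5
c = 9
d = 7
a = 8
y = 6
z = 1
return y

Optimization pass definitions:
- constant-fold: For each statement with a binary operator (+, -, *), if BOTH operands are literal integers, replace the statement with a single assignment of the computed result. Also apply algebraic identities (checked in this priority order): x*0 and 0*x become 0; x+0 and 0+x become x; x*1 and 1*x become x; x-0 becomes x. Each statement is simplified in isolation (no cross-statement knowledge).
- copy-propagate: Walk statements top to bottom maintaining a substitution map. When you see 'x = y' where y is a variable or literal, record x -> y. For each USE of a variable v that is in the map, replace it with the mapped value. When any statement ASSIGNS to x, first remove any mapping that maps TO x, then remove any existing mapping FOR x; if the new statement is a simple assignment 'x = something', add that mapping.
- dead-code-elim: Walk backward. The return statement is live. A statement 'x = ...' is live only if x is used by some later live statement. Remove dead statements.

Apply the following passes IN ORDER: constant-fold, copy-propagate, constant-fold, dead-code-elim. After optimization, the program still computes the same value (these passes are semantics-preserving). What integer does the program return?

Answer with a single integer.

Initial IR:
  t = 5
  c = 9
  d = 7
  a = 8
  y = 6
  z = 1
  return y
After constant-fold (7 stmts):
  t = 5
  c = 9
  d = 7
  a = 8
  y = 6
  z = 1
  return y
After copy-propagate (7 stmts):
  t = 5
  c = 9
  d = 7
  a = 8
  y = 6
  z = 1
  return 6
After constant-fold (7 stmts):
  t = 5
  c = 9
  d = 7
  a = 8
  y = 6
  z = 1
  return 6
After dead-code-elim (1 stmts):
  return 6
Evaluate:
  t = 5  =>  t = 5
  c = 9  =>  c = 9
  d = 7  =>  d = 7
  a = 8  =>  a = 8
  y = 6  =>  y = 6
  z = 1  =>  z = 1
  return y = 6

Answer: 6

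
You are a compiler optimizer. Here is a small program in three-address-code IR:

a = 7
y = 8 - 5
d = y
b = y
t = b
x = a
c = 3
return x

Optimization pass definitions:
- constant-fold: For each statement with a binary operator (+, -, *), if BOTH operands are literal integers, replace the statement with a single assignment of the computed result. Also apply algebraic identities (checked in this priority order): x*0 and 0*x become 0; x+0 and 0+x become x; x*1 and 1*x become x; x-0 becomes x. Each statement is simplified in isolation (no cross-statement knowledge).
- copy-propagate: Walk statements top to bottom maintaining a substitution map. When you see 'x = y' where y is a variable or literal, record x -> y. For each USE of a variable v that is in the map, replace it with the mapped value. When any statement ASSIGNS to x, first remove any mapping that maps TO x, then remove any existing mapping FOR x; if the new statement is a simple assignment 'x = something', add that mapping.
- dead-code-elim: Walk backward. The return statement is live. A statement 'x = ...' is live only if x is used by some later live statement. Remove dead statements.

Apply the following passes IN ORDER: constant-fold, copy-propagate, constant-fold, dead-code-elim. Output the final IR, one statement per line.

Initial IR:
  a = 7
  y = 8 - 5
  d = y
  b = y
  t = b
  x = a
  c = 3
  return x
After constant-fold (8 stmts):
  a = 7
  y = 3
  d = y
  b = y
  t = b
  x = a
  c = 3
  return x
After copy-propagate (8 stmts):
  a = 7
  y = 3
  d = 3
  b = 3
  t = 3
  x = 7
  c = 3
  return 7
After constant-fold (8 stmts):
  a = 7
  y = 3
  d = 3
  b = 3
  t = 3
  x = 7
  c = 3
  return 7
After dead-code-elim (1 stmts):
  return 7

Answer: return 7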